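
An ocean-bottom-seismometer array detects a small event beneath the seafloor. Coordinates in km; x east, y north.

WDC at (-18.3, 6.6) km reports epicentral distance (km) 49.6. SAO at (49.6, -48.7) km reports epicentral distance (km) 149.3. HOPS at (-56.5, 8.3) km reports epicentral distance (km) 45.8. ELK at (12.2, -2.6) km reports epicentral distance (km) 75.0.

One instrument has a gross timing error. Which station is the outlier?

SAO

Solve using three stations at a time. Using WDC, HOPS, ELK (subtract circle equations pairwise → linear system) gives (x, y) ≈ (-40.2, 50.8).
Distances from that point to each station vs reported:
  WDC: calculated 49.3 vs reported 49.6 → residual 0.3 km
  SAO: calculated 134.0 vs reported 149.3 → residual 15.3 km
  HOPS: calculated 45.5 vs reported 45.8 → residual 0.3 km
  ELK: calculated 74.8 vs reported 75.0 → residual 0.2 km
WDC, HOPS, ELK are mutually consistent (residuals ≈ 0); SAO is off by 15.3 km.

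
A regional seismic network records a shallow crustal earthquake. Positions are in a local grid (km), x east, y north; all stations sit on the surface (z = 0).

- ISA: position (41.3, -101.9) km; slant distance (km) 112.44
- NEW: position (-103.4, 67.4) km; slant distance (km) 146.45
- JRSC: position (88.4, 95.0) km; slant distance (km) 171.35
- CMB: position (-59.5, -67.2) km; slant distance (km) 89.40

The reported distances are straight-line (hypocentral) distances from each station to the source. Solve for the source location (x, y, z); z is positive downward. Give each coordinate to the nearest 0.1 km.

(-12.5, -27.4, 64.8)

Each station gives a sphere (x−x_i)² + (y−y_i)² + z² = d_i² (stations at z=0).
Subtracting the ISA sphere from NEW and JRSC: z² cancels, leaving linear equations in x and y:
-289.4 x + 338.6 y = -5659.83
94.2 x + 393.8 y = -11967.81
Solving: x ≈ -12.501, y ≈ -27.400 km (keep extra digits for the depth step; rounded: -12.5, -27.4).
Then from the ISA sphere: z² = 112.44² − (x − 41.3)² − (y + 101.9)² with x = -12.501, y = -27.400, so z ≈ 64.792 ≈ 64.8 km.
Check against CMB (with the unrounded solution): distance 89.39 ≈ 89.40 km. ✓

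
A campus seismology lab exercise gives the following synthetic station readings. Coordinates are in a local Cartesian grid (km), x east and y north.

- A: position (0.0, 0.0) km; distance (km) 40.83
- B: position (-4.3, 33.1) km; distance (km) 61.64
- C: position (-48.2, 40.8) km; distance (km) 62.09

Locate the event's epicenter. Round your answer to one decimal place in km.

Circle about each station: x² + y² = 40.83²; (x + 4.3)² + (y − 33.1)² = 61.64²; (x + 48.2)² + (y − 40.8)² = 62.09².
Subtracting pairs of circle equations eliminates x²+y² and gives linear equations (the radical axes):
-8.6 x + 66.2 y = -1018.30
-96.4 x + 81.6 y = 1799.80
Solving the 2×2 system: x ≈ -35.6, y ≈ -20.0 km.

x ≈ -35.6 km, y ≈ -20.0 km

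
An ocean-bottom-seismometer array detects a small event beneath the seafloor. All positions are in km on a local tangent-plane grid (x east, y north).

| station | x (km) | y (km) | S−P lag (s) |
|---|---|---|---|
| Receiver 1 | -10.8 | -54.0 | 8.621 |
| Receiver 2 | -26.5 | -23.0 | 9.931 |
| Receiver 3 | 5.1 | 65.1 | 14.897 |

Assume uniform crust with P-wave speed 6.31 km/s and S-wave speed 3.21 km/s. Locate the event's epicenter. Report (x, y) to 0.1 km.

x ≈ 38.3 km, y ≈ -26.4 km

Distance from S−P lag: d = Δt · v_P v_S / (v_P − v_S) = Δt · (6.31·3.21)/(6.31−3.21) ≈ 6.5339·Δt.
So d_Receiver 1 = 56.33, d_Receiver 2 = 64.89, d_Receiver 3 = 97.34 km.
Circle about each station: (x + 10.8)² + (y + 54.0)² = 56.33²; (x + 26.5)² + (y + 23.0)² = 64.89²; (x − 5.1)² + (y − 65.1)² = 97.34².
Subtracting pairs of circle equations eliminates x²+y² and gives linear equations (the radical axes):
-31.4 x + 62.0 y = -2839.03
31.8 x + 238.2 y = -5070.63
Solving the 2×2 system: x ≈ 38.3, y ≈ -26.4 km.
Check against Receiver 1 (with the unrounded x, y): √((x + 10.8)²+(y + 54.0)²) = 56.32 ≈ 56.33 km. ✓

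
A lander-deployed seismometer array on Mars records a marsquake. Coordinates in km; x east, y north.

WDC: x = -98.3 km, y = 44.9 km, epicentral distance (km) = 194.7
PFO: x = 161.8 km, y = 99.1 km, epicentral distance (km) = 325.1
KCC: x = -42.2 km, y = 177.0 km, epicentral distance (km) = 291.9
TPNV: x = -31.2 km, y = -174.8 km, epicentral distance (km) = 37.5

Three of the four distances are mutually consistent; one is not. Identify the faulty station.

Solve using three stations at a time. Using WDC, PFO, TPNV (subtract circle equations pairwise → linear system) gives (x, y) ≈ (-53.4, -144.6).
Distances from that point to each station vs reported:
  WDC: calculated 194.7 vs reported 194.7 → residual 0.0 km
  PFO: calculated 325.1 vs reported 325.1 → residual 0.0 km
  KCC: calculated 321.8 vs reported 291.9 → residual 29.9 km
  TPNV: calculated 37.5 vs reported 37.5 → residual 0.0 km
WDC, PFO, TPNV are mutually consistent (residuals ≈ 0); KCC is off by 29.9 km.

KCC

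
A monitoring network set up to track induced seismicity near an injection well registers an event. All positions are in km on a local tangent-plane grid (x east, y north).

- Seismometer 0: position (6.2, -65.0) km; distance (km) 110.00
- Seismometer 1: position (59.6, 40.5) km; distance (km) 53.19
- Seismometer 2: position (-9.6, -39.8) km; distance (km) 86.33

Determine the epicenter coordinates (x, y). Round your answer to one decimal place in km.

Circle about each station: (x − 6.2)² + (y + 65.0)² = 110.00²; (x − 59.6)² + (y − 40.5)² = 53.19²; (x + 9.6)² + (y + 39.8)² = 86.33².
Subtracting the Seismometer 0 equation from the Seismometer 1 and Seismometer 2 equations removes the quadratic terms:
106.8 x + 211.0 y = 10199.79
-31.6 x + 50.4 y = 2059.89
Solving the 2×2 system: x ≈ 6.6, y ≈ 45.0 km.

(6.6, 45.0)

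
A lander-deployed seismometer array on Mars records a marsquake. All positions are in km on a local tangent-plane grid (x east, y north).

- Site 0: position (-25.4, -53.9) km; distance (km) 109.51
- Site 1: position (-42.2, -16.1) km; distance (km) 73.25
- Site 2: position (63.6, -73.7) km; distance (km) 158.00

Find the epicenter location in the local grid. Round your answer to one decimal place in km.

x ≈ -27.2 km, y ≈ 55.6 km

Circle about each station: (x + 25.4)² + (y + 53.9)² = 109.51²; (x + 42.2)² + (y + 16.1)² = 73.25²; (x − 63.6)² + (y + 73.7)² = 158.00².
Subtracting the Site 0 equation from the Site 1 and Site 2 equations removes the quadratic terms:
-33.6 x + 75.6 y = 5116.56
178.0 x − 39.6 y = -7045.28
Solving the 2×2 system: x ≈ -27.2, y ≈ 55.6 km.
Check against Site 0 (with the unrounded x, y): √((x + 25.4)²+(y + 53.9)²) = 109.50 ≈ 109.51 km. ✓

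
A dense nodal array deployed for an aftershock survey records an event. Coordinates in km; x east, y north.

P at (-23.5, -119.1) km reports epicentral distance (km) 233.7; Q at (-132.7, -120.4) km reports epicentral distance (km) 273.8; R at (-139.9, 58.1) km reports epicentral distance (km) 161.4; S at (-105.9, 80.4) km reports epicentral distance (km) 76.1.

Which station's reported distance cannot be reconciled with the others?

Solve using three stations at a time. Using P, Q, R (subtract circle equations pairwise → linear system) gives (x, y) ≈ (12.3, 111.9).
Distances from that point to each station vs reported:
  P: calculated 233.7 vs reported 233.7 → residual 0.0 km
  Q: calculated 273.8 vs reported 273.8 → residual 0.0 km
  R: calculated 161.4 vs reported 161.4 → residual 0.0 km
  S: calculated 122.3 vs reported 76.1 → residual 46.2 km
P, Q, R are mutually consistent (residuals ≈ 0); S is off by 46.2 km.

S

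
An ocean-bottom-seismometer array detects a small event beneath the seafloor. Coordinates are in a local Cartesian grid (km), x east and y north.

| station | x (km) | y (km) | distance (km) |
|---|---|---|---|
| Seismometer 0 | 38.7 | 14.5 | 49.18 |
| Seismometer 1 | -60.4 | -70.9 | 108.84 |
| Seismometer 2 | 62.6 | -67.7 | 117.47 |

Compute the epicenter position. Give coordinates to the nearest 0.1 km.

Circle about each station: (x − 38.7)² + (y − 14.5)² = 49.18²; (x + 60.4)² + (y + 70.9)² = 108.84²; (x − 62.6)² + (y + 67.7)² = 117.47².
Subtracting the Seismometer 0 equation from the Seismometer 1 and Seismometer 2 equations removes the quadratic terms:
-198.2 x − 170.8 y = -2460.44
47.8 x − 164.4 y = -4586.42
Solving the 2×2 system: x ≈ -9.3, y ≈ 25.2 km.
Check against Seismometer 0 (with the unrounded x, y): √((x − 38.7)²+(y − 14.5)²) = 49.17 ≈ 49.18 km. ✓

(-9.3, 25.2)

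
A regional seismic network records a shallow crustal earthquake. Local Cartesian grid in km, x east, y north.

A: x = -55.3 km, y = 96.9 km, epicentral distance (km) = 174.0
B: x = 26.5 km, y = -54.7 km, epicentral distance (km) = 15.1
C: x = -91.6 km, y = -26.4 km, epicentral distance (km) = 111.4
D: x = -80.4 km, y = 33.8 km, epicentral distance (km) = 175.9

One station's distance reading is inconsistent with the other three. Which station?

D

Solve using three stations at a time. Using A, B, C (subtract circle equations pairwise → linear system) gives (x, y) ≈ (13.7, -62.9).
Distances from that point to each station vs reported:
  A: calculated 174.0 vs reported 174.0 → residual 0.0 km
  B: calculated 15.2 vs reported 15.1 → residual 0.1 km
  C: calculated 111.4 vs reported 111.4 → residual 0.0 km
  D: calculated 134.9 vs reported 175.9 → residual 41.0 km
A, B, C are mutually consistent (residuals ≈ 0); D is off by 41.0 km.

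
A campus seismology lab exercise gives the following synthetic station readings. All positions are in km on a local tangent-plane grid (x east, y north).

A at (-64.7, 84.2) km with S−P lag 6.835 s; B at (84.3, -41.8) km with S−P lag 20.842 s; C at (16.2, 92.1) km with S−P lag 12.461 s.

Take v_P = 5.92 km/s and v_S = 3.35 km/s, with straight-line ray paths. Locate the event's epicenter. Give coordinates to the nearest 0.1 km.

Distance from S−P lag: d = Δt · v_P v_S / (v_P − v_S) = Δt · (5.92·3.35)/(5.92−3.35) ≈ 7.7167·Δt.
So d_A = 52.74, d_B = 160.83, d_C = 96.16 km.
Circle about each station: (x + 64.7)² + (y − 84.2)² = 52.74²; (x − 84.3)² + (y + 41.8)² = 160.83²; (x − 16.2)² + (y − 92.1)² = 96.16².
Subtracting the A equation from the B and C equations removes the quadratic terms:
298.0 x − 252.0 y = -25506.78
161.8 x + 15.8 y = -8996.12
Solving the 2×2 system: x ≈ -58.7, y ≈ 31.8 km.

x ≈ -58.7 km, y ≈ 31.8 km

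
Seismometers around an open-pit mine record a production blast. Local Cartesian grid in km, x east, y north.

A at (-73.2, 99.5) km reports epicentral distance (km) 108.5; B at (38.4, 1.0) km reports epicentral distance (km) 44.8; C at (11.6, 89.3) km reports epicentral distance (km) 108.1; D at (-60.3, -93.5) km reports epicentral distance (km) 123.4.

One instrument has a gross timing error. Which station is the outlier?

C

Solve using three stations at a time. Using A, B, D (subtract circle equations pairwise → linear system) gives (x, y) ≈ (-3.7, 16.2).
Distances from that point to each station vs reported:
  A: calculated 108.5 vs reported 108.5 → residual 0.0 km
  B: calculated 44.8 vs reported 44.8 → residual 0.0 km
  C: calculated 74.7 vs reported 108.1 → residual 33.4 km
  D: calculated 123.4 vs reported 123.4 → residual 0.0 km
A, B, D are mutually consistent (residuals ≈ 0); C is off by 33.4 km.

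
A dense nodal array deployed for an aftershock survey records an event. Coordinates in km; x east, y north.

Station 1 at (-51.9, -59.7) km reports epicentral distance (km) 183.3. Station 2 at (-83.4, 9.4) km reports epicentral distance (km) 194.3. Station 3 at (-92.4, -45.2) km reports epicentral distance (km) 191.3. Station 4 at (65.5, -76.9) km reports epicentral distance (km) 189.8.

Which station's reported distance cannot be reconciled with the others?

Solve using three stations at a time. Using Station 1, Station 3, Station 4 (subtract circle equations pairwise → linear system) gives (x, y) ≈ (22.3, 108.0).
Distances from that point to each station vs reported:
  Station 1: calculated 183.4 vs reported 183.3 → residual 0.1 km
  Station 2: calculated 144.6 vs reported 194.3 → residual 49.7 km
  Station 3: calculated 191.4 vs reported 191.3 → residual 0.1 km
  Station 4: calculated 189.9 vs reported 189.8 → residual 0.1 km
Station 1, Station 3, Station 4 are mutually consistent (residuals ≈ 0); Station 2 is off by 49.7 km.

Station 2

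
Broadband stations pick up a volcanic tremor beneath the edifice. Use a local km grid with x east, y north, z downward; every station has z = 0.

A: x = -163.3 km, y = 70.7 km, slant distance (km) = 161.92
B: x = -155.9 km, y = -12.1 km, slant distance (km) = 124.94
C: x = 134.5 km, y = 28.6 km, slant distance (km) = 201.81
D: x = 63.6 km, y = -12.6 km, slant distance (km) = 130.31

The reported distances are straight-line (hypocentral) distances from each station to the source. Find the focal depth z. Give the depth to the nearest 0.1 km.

Each station gives a sphere (x−x_i)² + (y−y_i)² + z² = d_i² (stations at z=0).
Subtracting the A sphere from B and C: z² cancels, leaving linear equations in x and y:
14.8 x − 165.6 y = 3393.92
595.6 x − 84.2 y = -27266.36
Solving: x ≈ -49.300, y ≈ -24.901 km (keep extra digits for the depth step; rounded: -49.3, -24.9).
Then from the A sphere: z² = 161.92² − (x + 163.3)² − (y − 70.7)² with x = -49.300, y = -24.901, so z ≈ 63.895 ≈ 63.9 km.

z ≈ 63.9 km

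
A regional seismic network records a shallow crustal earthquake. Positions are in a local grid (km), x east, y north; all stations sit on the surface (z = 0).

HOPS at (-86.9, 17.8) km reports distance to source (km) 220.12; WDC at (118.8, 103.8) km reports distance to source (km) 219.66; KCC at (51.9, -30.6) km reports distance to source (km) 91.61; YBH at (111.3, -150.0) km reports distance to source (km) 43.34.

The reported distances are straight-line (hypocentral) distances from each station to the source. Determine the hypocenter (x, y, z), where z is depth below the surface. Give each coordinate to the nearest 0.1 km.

x ≈ 89.4 km, y ≈ -113.7 km, depth ≈ 9.0 km

Each station gives a sphere (x−x_i)² + (y−y_i)² + z² = d_i² (stations at z=0).
Subtracting the HOPS sphere from WDC and KCC: z² cancels, leaving linear equations in x and y:
411.4 x + 172.0 y = 17221.73
277.6 x − 96.8 y = 35821.94
Solving: x ≈ 89.396, y ≈ -113.695 km (keep extra digits for the depth step; rounded: 89.4, -113.7).
Then from the HOPS sphere: z² = 220.12² − (x + 86.9)² − (y − 17.8)² with x = 89.396, y = -113.695, so z ≈ 9.033 ≈ 9.0 km.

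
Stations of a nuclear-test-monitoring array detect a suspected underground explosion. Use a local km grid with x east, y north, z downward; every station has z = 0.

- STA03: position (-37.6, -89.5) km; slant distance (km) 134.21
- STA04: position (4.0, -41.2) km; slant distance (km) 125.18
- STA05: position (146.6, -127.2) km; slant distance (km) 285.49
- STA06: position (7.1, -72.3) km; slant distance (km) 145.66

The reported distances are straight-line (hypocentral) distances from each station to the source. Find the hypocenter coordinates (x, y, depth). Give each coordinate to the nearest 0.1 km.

Each station gives a sphere (x−x_i)² + (y−y_i)² + z² = d_i² (stations at z=0).
Subtracting the STA03 sphere from STA04 and STA05: z² cancels, leaving linear equations in x and y:
83.2 x + 96.6 y = -5368.28
368.4 x − 75.4 y = -35244.83
Solving: x ≈ -91.002, y ≈ 22.806 km (keep extra digits for the depth step; rounded: -91.0, 22.8).
Then from the STA03 sphere: z² = 134.21² − (x + 37.6)² − (y + 89.5)² with x = -91.002, y = 22.806, so z ≈ 50.477 ≈ 50.5 km.
Check against STA06 (with the unrounded solution): distance 145.66 ≈ 145.66 km. ✓

(-91.0, 22.8, 50.5)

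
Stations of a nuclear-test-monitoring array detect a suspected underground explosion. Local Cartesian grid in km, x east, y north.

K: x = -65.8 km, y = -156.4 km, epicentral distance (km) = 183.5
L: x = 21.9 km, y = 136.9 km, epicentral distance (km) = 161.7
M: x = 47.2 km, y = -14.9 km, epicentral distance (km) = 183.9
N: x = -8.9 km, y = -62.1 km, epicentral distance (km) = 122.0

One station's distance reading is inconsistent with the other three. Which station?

Solve using three stations at a time. Using K, L, N (subtract circle equations pairwise → linear system) gives (x, y) ≈ (-94.2, 24.7).
Distances from that point to each station vs reported:
  K: calculated 183.3 vs reported 183.5 → residual 0.2 km
  L: calculated 161.5 vs reported 161.7 → residual 0.2 km
  M: calculated 146.9 vs reported 183.9 → residual 37.0 km
  N: calculated 121.7 vs reported 122.0 → residual 0.3 km
K, L, N are mutually consistent (residuals ≈ 0); M is off by 37.0 km.

M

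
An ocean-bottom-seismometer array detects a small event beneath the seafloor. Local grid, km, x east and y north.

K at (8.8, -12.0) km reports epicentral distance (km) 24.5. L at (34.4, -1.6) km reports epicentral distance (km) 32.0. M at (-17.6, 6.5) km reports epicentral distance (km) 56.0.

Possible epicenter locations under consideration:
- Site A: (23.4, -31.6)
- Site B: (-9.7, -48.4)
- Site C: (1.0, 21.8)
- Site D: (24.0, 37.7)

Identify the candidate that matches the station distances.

Site A

For each candidate, compare |candidate − station| to the reported distance:
Site A: residuals K 0.1, L 0.0, M 0.0 → max 0.1 km
Site B: residuals K 16.3, L 32.3, M 0.5 → max 32.3 km
Site C: residuals K 10.2, L 8.8, M 31.9 → max 31.9 km
Site D: residuals K 27.5, L 8.7, M 4.0 → max 27.5 km
Only Site A has all residuals ≈ 0.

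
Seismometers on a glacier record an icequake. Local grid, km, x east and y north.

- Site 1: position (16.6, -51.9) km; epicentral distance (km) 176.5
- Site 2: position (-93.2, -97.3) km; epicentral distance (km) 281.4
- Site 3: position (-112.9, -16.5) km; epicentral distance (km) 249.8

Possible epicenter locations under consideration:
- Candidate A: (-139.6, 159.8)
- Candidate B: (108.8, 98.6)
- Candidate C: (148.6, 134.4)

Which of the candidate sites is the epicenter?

Candidate B

For each candidate, compare |candidate − station| to the reported distance:
Candidate A: residuals Site 1 86.6, Site 2 20.1, Site 3 71.5 → max 86.6 km
Candidate B: residuals Site 1 0.0, Site 2 0.0, Site 3 0.0 → max 0.0 km
Candidate C: residuals Site 1 51.8, Site 2 53.5, Site 3 52.1 → max 53.5 km
Only Candidate B has all residuals ≈ 0.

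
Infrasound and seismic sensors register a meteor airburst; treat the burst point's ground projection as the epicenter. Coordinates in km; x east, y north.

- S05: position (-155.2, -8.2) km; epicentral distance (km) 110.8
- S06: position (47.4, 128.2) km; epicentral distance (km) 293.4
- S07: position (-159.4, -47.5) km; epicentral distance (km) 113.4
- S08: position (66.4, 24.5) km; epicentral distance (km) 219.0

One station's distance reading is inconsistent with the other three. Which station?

S05

Solve using three stations at a time. Using S06, S07, S08 (subtract circle equations pairwise → linear system) gives (x, y) ≈ (-85.3, -133.5).
Distances from that point to each station vs reported:
  S05: calculated 143.5 vs reported 110.8 → residual 32.7 km
  S06: calculated 293.4 vs reported 293.4 → residual 0.0 km
  S07: calculated 113.5 vs reported 113.4 → residual 0.1 km
  S08: calculated 219.1 vs reported 219.0 → residual 0.1 km
S06, S07, S08 are mutually consistent (residuals ≈ 0); S05 is off by 32.7 km.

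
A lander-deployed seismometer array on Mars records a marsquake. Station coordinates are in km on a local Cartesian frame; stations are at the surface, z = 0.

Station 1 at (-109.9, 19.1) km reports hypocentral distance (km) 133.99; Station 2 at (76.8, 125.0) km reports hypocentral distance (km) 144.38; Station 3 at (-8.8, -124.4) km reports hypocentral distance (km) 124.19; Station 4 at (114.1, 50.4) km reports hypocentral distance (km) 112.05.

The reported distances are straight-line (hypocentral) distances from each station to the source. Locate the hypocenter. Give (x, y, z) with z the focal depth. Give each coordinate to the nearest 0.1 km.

(19.8, -5.7, 22.7)

Each station gives a sphere (x−x_i)² + (y−y_i)² + z² = d_i² (stations at z=0).
Subtracting the Station 1 sphere from Station 2 and Station 3: z² cancels, leaving linear equations in x and y:
373.4 x + 211.8 y = 6188.16
202.2 x − 287.0 y = 5640.14
Solving: x ≈ 19.805, y ≈ -5.699 km (keep extra digits for the depth step; rounded: 19.8, -5.7).
Then from the Station 1 sphere: z² = 133.99² − (x + 109.9)² − (y − 19.1)² with x = 19.805, y = -5.699, so z ≈ 22.692 ≈ 22.7 km.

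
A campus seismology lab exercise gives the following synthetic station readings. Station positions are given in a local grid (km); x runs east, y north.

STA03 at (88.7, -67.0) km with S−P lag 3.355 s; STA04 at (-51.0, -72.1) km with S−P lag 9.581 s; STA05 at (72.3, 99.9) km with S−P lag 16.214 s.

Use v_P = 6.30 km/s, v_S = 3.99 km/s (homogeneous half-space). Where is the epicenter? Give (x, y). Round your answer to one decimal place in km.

53.2 km east, -75.5 km north

Distance from S−P lag: d = Δt · v_P v_S / (v_P − v_S) = Δt · (6.30·3.99)/(6.30−3.99) ≈ 10.8818·Δt.
So d_STA03 = 36.51, d_STA04 = 104.26, d_STA05 = 176.44 km.
Circle about each station: (x − 88.7)² + (y + 67.0)² = 36.51²; (x + 51.0)² + (y + 72.1)² = 104.26²; (x − 72.3)² + (y − 99.9)² = 176.44².
Subtracting pairs of circle equations eliminates x²+y² and gives linear equations (the radical axes):
-279.4 x − 10.2 y = -14094.45
-32.8 x + 333.8 y = -26947.48
Solving the 2×2 system: x ≈ 53.2, y ≈ -75.5 km.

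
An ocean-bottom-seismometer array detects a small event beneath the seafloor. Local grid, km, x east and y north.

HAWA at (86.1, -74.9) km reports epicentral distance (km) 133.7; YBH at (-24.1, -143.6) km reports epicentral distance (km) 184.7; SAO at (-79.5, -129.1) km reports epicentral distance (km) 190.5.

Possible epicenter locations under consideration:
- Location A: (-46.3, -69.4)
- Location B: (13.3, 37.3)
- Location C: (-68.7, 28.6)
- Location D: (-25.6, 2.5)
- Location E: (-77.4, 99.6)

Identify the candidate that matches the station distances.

Location B

For each candidate, compare |candidate − station| to the reported distance:
Location A: residuals HAWA 1.2, YBH 107.3, SAO 122.2 → max 122.2 km
Location B: residuals HAWA 0.0, YBH 0.0, SAO 0.0 → max 0.0 km
Location C: residuals HAWA 52.5, YBH 6.8, SAO 32.4 → max 52.5 km
Location D: residuals HAWA 2.2, YBH 38.6, SAO 48.3 → max 48.3 km
Location E: residuals HAWA 105.4, YBH 64.3, SAO 38.2 → max 105.4 km
Only Location B has all residuals ≈ 0.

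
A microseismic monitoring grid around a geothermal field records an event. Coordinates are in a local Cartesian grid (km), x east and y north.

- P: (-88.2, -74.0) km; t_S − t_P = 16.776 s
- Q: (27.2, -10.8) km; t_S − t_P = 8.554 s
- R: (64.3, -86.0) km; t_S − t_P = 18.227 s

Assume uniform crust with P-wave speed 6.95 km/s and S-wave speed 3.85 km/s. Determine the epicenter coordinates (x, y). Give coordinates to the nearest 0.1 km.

Distance from S−P lag: d = Δt · v_P v_S / (v_P − v_S) = Δt · (6.95·3.85)/(6.95−3.85) ≈ 8.6315·Δt.
So d_P = 144.80, d_Q = 73.83, d_R = 157.33 km.
Circle about each station: (x + 88.2)² + (y + 74.0)² = 144.80²; (x − 27.2)² + (y + 10.8)² = 73.83²; (x − 64.3)² + (y + 86.0)² = 157.33².
Subtracting pairs of circle equations eliminates x²+y² and gives linear equations (the radical axes):
230.8 x + 126.4 y = 3117.41
305.0 x − 24.0 y = -5510.44
Solving the 2×2 system: x ≈ -14.1, y ≈ 50.4 km.

(-14.1, 50.4)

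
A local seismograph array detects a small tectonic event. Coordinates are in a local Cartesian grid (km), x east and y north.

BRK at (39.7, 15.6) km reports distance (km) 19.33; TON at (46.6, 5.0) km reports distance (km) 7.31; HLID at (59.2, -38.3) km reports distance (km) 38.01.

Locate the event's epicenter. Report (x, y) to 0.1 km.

x ≈ 47.0 km, y ≈ -2.3 km

Circle about each station: (x − 39.7)² + (y − 15.6)² = 19.33²; (x − 46.6)² + (y − 5.0)² = 7.31²; (x − 59.2)² + (y + 38.3)² = 38.01².
Subtracting the BRK equation from the TON and HLID equations removes the quadratic terms:
13.8 x − 21.2 y = 697.32
39.0 x − 107.8 y = 2080.97
Solving the 2×2 system: x ≈ 47.0, y ≈ -2.3 km.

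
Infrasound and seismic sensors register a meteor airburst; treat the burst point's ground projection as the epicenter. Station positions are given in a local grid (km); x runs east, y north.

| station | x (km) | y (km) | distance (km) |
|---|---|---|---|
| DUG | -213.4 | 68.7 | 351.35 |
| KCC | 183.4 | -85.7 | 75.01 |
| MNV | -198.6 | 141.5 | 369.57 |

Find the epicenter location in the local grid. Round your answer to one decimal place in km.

Circle about each station: (x + 213.4)² + (y − 68.7)² = 351.35²; (x − 183.4)² + (y + 85.7)² = 75.01²; (x + 198.6)² + (y − 141.5)² = 369.57².
Subtracting the DUG equation from the KCC and MNV equations removes the quadratic terms:
793.6 x − 308.8 y = 108541.12
29.6 x + 145.6 y = -3930.20
Solving the 2×2 system: x ≈ 117.0, y ≈ -50.8 km.

117.0 km east, -50.8 km north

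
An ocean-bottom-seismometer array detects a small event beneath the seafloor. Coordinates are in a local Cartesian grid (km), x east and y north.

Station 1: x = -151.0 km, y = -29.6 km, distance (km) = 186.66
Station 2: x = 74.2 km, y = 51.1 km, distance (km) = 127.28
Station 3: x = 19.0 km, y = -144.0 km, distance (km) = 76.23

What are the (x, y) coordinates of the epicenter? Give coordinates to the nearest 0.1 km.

Circle about each station: (x + 151.0)² + (y + 29.6)² = 186.66²; (x − 74.2)² + (y − 51.1)² = 127.28²; (x − 19.0)² + (y + 144.0)² = 76.23².
Subtracting pairs of circle equations eliminates x²+y² and gives linear equations (the radical axes):
450.4 x + 161.4 y = 3081.45
340.0 x − 228.8 y = 26450.78
Solving the 2×2 system: x ≈ 31.5, y ≈ -68.8 km.
Check against Station 1 (with the unrounded x, y): √((x + 151.0)²+(y + 29.6)²) = 186.66 ≈ 186.66 km. ✓

(31.5, -68.8)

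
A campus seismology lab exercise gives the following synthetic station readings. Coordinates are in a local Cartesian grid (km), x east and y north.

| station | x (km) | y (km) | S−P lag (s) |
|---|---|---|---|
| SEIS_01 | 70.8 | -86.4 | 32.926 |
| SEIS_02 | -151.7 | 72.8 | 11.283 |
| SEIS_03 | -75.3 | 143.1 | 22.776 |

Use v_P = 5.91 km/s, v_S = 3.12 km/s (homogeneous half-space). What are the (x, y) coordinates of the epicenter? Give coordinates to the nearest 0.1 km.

Distance from S−P lag: d = Δt · v_P v_S / (v_P − v_S) = Δt · (5.91·3.12)/(5.91−3.12) ≈ 6.6090·Δt.
So d_SEIS_01 = 217.61, d_SEIS_02 = 74.57, d_SEIS_03 = 150.53 km.
Circle about each station: (x − 70.8)² + (y + 86.4)² = 217.61²; (x + 151.7)² + (y − 72.8)² = 74.57²; (x + 75.3)² + (y − 143.1)² = 150.53².
Subtracting the SEIS_01 equation from the SEIS_02 and SEIS_03 equations removes the quadratic terms:
-445.0 x + 318.4 y = 57628.56
-292.2 x + 459.0 y = 38364.93
Solving the 2×2 system: x ≈ -128.0, y ≈ 2.1 km.
Check against SEIS_01 (with the unrounded x, y): √((x − 70.8)²+(y + 86.4)²) = 217.61 ≈ 217.61 km. ✓

-128.0 km east, 2.1 km north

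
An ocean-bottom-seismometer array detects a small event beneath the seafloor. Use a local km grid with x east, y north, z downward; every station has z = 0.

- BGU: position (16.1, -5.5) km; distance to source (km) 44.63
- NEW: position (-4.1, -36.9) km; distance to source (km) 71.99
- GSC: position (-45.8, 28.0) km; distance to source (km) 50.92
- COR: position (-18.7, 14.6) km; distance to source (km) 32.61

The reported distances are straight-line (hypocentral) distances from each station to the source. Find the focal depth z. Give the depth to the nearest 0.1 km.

Each station gives a sphere (x−x_i)² + (y−y_i)² + z² = d_i² (stations at z=0).
Subtracting the BGU sphere from NEW and GSC: z² cancels, leaving linear equations in x and y:
-40.4 x − 62.8 y = -2101.76
-123.8 x + 67.0 y = 1991.17
Solving: x ≈ 1.505, y ≈ 32.500 km (keep extra digits for the depth step; rounded: 1.5, 32.5).
Then from the BGU sphere: z² = 44.63² − (x − 16.1)² − (y + 5.5)² with x = 1.505, y = 32.500, so z ≈ 18.298 ≈ 18.3 km.

z ≈ 18.3 km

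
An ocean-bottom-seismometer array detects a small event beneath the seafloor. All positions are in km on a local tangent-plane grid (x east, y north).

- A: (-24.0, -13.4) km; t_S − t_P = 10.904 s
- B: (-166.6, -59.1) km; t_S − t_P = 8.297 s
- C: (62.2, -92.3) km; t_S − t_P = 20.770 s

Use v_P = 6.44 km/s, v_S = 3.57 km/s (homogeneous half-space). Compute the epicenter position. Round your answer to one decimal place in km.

x ≈ -100.2 km, y ≈ -56.1 km

Distance from S−P lag: d = Δt · v_P v_S / (v_P − v_S) = Δt · (6.44·3.57)/(6.44−3.57) ≈ 8.0107·Δt.
So d_A = 87.35, d_B = 66.47, d_C = 166.38 km.
Circle about each station: (x + 24.0)² + (y + 13.4)² = 87.35²; (x + 166.6)² + (y + 59.1)² = 66.47²; (x − 62.2)² + (y + 92.3)² = 166.38².
Subtracting pairs of circle equations eliminates x²+y² and gives linear equations (the radical axes):
-285.2 x − 91.4 y = 33704.57
172.4 x − 157.8 y = -8419.71
Solving the 2×2 system: x ≈ -100.2, y ≈ -56.1 km.
Check against A (with the unrounded x, y): √((x + 24.0)²+(y + 13.4)²) = 87.35 ≈ 87.35 km. ✓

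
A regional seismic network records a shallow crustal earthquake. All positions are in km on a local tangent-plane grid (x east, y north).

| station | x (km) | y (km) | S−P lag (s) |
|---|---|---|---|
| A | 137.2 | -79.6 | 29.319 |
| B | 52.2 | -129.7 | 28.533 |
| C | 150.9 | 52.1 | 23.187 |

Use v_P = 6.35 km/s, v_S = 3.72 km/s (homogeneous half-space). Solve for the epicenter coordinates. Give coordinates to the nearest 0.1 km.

(-50.5, 105.1)

Distance from S−P lag: d = Δt · v_P v_S / (v_P − v_S) = Δt · (6.35·3.72)/(6.35−3.72) ≈ 8.9817·Δt.
So d_A = 263.34, d_B = 256.28, d_C = 208.26 km.
Circle about each station: (x − 137.2)² + (y + 79.6)² = 263.34²; (x − 52.2)² + (y + 129.7)² = 256.28²; (x − 150.9)² + (y − 52.1)² = 208.26².
Subtracting the A equation from the B and C equations removes the quadratic terms:
-170.0 x − 100.2 y = -1944.55
27.4 x + 263.4 y = 26300.95
Solving the 2×2 system: x ≈ -50.5, y ≈ 105.1 km.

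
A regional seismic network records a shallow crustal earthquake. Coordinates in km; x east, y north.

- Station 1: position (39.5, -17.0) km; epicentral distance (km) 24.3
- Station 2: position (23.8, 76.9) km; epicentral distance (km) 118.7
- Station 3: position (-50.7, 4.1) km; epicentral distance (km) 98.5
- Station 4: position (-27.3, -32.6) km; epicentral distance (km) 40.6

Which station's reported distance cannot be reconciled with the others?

Solve using three stations at a time. Using Station 1, Station 2, Station 3 (subtract circle equations pairwise → linear system) gives (x, y) ≈ (36.8, -41.1).
Distances from that point to each station vs reported:
  Station 1: calculated 24.2 vs reported 24.3 → residual 0.1 km
  Station 2: calculated 118.7 vs reported 118.7 → residual 0.0 km
  Station 3: calculated 98.5 vs reported 98.5 → residual 0.0 km
  Station 4: calculated 64.7 vs reported 40.6 → residual 24.1 km
Station 1, Station 2, Station 3 are mutually consistent (residuals ≈ 0); Station 4 is off by 24.1 km.

Station 4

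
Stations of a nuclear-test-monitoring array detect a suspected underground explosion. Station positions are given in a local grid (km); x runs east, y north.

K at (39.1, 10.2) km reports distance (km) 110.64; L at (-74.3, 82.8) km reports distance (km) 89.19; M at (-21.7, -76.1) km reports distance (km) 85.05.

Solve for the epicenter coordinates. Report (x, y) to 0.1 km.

Circle about each station: (x − 39.1)² + (y − 10.2)² = 110.64²; (x + 74.3)² + (y − 82.8)² = 89.19²; (x + 21.7)² + (y + 76.1)² = 85.05².
Subtracting the K equation from the L and M equations removes the quadratic terms:
-226.8 x + 145.2 y = 15029.83
-121.6 x − 172.6 y = 9636.96
Solving the 2×2 system: x ≈ -70.3, y ≈ -6.3 km.

-70.3 km east, -6.3 km north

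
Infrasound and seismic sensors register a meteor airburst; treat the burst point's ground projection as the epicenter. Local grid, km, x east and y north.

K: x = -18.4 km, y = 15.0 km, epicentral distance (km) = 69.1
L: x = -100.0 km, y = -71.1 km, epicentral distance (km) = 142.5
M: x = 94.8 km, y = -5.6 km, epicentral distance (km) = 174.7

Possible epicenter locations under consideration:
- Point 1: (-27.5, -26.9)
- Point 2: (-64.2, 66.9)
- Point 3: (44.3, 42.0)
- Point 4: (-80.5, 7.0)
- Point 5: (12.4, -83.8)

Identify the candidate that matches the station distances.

Point 2

For each candidate, compare |candidate − station| to the reported distance:
Point 1: residuals K 26.2, L 57.6, M 50.6 → max 57.6 km
Point 2: residuals K 0.1, L 0.1, M 0.0 → max 0.1 km
Point 3: residuals K 0.8, L 40.8, M 105.3 → max 105.3 km
Point 4: residuals K 6.5, L 62.0, M 1.1 → max 62.0 km
Point 5: residuals K 34.4, L 29.4, M 61.1 → max 61.1 km
Only Point 2 has all residuals ≈ 0.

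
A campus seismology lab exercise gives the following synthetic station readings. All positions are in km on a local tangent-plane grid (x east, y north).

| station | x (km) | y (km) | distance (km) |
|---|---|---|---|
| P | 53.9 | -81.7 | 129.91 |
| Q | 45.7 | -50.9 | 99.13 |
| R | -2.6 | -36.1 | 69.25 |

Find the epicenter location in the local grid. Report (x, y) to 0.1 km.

Circle about each station: (x − 53.9)² + (y + 81.7)² = 129.91²; (x − 45.7)² + (y + 50.9)² = 99.13²; (x + 2.6)² + (y + 36.1)² = 69.25².
Subtracting the P equation from the Q and R equations removes the quadratic terms:
-16.4 x + 61.6 y = 2149.05
-113.0 x + 91.2 y = 3810.92
Solving the 2×2 system: x ≈ -7.1, y ≈ 33.0 km.

-7.1 km east, 33.0 km north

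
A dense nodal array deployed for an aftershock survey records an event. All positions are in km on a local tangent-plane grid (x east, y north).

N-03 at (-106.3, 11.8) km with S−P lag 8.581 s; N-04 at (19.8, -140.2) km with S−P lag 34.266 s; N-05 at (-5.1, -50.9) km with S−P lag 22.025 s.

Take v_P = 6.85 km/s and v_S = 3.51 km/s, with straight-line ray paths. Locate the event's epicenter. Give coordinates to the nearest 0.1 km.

Distance from S−P lag: d = Δt · v_P v_S / (v_P − v_S) = Δt · (6.85·3.51)/(6.85−3.51) ≈ 7.1987·Δt.
So d_N-03 = 61.77, d_N-04 = 246.67, d_N-05 = 158.55 km.
Circle about each station: (x + 106.3)² + (y − 11.8)² = 61.77²; (x − 19.8)² + (y + 140.2)² = 246.67²; (x + 5.1)² + (y + 50.9)² = 158.55².
Subtracting pairs of circle equations eliminates x²+y² and gives linear equations (the radical axes):
252.2 x − 304.0 y = -48421.41
202.4 x − 125.4 y = -30144.68
Solving the 2×2 system: x ≈ -103.4, y ≈ 73.5 km.

-103.4 km east, 73.5 km north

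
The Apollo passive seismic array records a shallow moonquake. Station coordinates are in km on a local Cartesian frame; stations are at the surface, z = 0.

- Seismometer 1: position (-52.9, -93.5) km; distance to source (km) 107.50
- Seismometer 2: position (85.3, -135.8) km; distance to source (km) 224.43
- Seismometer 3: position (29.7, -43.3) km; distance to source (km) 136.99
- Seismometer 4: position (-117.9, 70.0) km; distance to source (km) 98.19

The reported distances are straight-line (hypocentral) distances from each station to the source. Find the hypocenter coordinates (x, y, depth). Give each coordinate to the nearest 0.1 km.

x ≈ -91.7 km, y ≈ -8.4 km, depth ≈ 53.0 km

Each station gives a sphere (x−x_i)² + (y−y_i)² + z² = d_i² (stations at z=0).
Subtracting the Seismometer 1 sphere from Seismometer 2 and Seismometer 3: z² cancels, leaving linear equations in x and y:
276.4 x − 84.6 y = -24635.50
165.2 x + 100.4 y = -15993.69
Solving: x ≈ -91.704, y ≈ -8.409 km (keep extra digits for the depth step; rounded: -91.7, -8.4).
Then from the Seismometer 1 sphere: z² = 107.50² − (x + 52.9)² − (y + 93.5)² with x = -91.704, y = -8.409, so z ≈ 53.010 ≈ 53.0 km.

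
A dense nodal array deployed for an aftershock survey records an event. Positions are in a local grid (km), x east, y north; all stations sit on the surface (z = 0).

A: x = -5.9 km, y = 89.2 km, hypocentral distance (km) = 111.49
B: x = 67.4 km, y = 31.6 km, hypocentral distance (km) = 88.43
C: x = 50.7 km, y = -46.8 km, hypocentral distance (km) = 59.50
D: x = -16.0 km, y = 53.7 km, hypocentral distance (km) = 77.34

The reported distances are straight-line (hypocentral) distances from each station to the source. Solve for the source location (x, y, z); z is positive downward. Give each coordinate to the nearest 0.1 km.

Each station gives a sphere (x−x_i)² + (y−y_i)² + z² = d_i² (stations at z=0).
Subtracting the A sphere from B and C: z² cancels, leaving linear equations in x and y:
146.6 x − 115.2 y = 2160.03
113.2 x − 272.0 y = 5659.05
Solving: x ≈ -2.400, y ≈ -21.804 km (keep extra digits for the depth step; rounded: -2.4, -21.8).
Then from the A sphere: z² = 111.49² − (x + 5.9)² − (y − 89.2)² with x = -2.400, y = -21.804, so z ≈ 9.792 ≈ 9.8 km.

(-2.4, -21.8, 9.8)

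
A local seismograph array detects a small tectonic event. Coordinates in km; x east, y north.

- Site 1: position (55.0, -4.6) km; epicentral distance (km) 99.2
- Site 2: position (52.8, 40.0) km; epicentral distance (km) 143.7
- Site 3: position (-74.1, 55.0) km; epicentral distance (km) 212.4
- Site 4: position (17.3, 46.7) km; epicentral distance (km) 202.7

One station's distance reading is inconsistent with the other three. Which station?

Site 4

Solve using three stations at a time. Using Site 1, Site 2, Site 3 (subtract circle equations pairwise → linear system) gives (x, y) ≈ (68.0, -102.8).
Distances from that point to each station vs reported:
  Site 1: calculated 99.0 vs reported 99.2 → residual 0.2 km
  Site 2: calculated 143.6 vs reported 143.7 → residual 0.1 km
  Site 3: calculated 212.3 vs reported 212.4 → residual 0.1 km
  Site 4: calculated 157.8 vs reported 202.7 → residual 44.9 km
Site 1, Site 2, Site 3 are mutually consistent (residuals ≈ 0); Site 4 is off by 44.9 km.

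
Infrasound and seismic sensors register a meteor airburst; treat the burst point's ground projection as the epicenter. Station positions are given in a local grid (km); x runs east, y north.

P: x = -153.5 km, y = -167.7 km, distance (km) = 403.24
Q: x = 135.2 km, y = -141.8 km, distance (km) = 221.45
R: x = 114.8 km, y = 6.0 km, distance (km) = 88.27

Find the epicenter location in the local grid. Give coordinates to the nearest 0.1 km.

(166.7, 77.4)

Circle about each station: (x + 153.5)² + (y + 167.7)² = 403.24²; (x − 135.2)² + (y + 141.8)² = 221.45²; (x − 114.8)² + (y − 6.0)² = 88.27².
Subtracting pairs of circle equations eliminates x²+y² and gives linear equations (the radical axes):
577.4 x + 51.8 y = 100263.14
536.6 x + 347.4 y = 116340.40
Solving the 2×2 system: x ≈ 166.7, y ≈ 77.4 km.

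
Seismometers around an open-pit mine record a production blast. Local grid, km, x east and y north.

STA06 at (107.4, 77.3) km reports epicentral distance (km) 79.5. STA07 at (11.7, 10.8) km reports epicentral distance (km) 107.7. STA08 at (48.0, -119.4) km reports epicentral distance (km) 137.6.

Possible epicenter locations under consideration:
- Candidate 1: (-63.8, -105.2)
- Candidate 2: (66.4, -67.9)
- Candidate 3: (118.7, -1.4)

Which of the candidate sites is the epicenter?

Candidate 3

For each candidate, compare |candidate − station| to the reported distance:
Candidate 1: residuals STA06 170.7, STA07 30.7, STA08 24.9 → max 170.7 km
Candidate 2: residuals STA06 71.4, STA07 11.9, STA08 82.9 → max 82.9 km
Candidate 3: residuals STA06 0.0, STA07 0.0, STA08 0.0 → max 0.0 km
Only Candidate 3 has all residuals ≈ 0.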